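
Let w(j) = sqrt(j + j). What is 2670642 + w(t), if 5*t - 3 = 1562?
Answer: 2670642 + sqrt(626) ≈ 2.6707e+6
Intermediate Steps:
t = 313 (t = 3/5 + (1/5)*1562 = 3/5 + 1562/5 = 313)
w(j) = sqrt(2)*sqrt(j) (w(j) = sqrt(2*j) = sqrt(2)*sqrt(j))
2670642 + w(t) = 2670642 + sqrt(2)*sqrt(313) = 2670642 + sqrt(626)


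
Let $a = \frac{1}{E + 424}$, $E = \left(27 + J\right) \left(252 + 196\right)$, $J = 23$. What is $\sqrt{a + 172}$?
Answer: $\frac{\sqrt{2488912186}}{3804} \approx 13.115$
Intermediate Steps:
$E = 22400$ ($E = \left(27 + 23\right) \left(252 + 196\right) = 50 \cdot 448 = 22400$)
$a = \frac{1}{22824}$ ($a = \frac{1}{22400 + 424} = \frac{1}{22824} \approx 4.3814 \cdot 10^{-5}$)
$\sqrt{a + 172} = \sqrt{\frac{1}{22824} + 172} = \sqrt{\frac{3925729}{22824}} = \frac{\sqrt{2488912186}}{3804}$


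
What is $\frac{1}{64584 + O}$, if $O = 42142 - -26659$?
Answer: $\frac{1}{133385} \approx 7.4971 \cdot 10^{-6}$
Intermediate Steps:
$O = 68801$ ($O = 42142 + 26659 = 68801$)
$\frac{1}{64584 + O} = \frac{1}{64584 + 68801} = \frac{1}{133385}$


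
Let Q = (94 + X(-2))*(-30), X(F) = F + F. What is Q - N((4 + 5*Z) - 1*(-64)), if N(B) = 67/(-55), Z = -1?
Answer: -148433/55 ≈ -2698.8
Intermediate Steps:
X(F) = 2*F
Q = -2700 (Q = (94 + 2*(-2))*(-30) = (94 - 4)*(-30) = 90*(-30) = -2700)
N(B) = -67/55 (N(B) = 67*(-1/55) = -67/55)
Q - N((4 + 5*Z) - 1*(-64)) = -2700 - 1*(-67/55) = -2700 + 67/55 = -148433/55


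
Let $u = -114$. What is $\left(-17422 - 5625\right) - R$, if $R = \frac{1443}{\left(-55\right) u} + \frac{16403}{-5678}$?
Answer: $- \frac{68366914697}{2966755} \approx -23044.0$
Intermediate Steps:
$R = - \frac{7887788}{2966755}$ ($R = \frac{1443}{\left(-55\right) \left(-114\right)} + \frac{16403}{-5678} = \frac{1443}{6270} + 16403 \left(- \frac{1}{5678}\right) = 1443 \cdot \frac{1}{6270} - \frac{16403}{5678} = \frac{481}{2090} - \frac{16403}{5678} = - \frac{7887788}{2966755} \approx -2.6587$)
$\left(-17422 - 5625\right) - R = \left(-17422 - 5625\right) - - \frac{7887788}{2966755} = -23047 + \frac{7887788}{2966755} = - \frac{68366914697}{2966755}$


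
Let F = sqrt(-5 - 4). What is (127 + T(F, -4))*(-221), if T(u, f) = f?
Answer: -27183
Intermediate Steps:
F = 3*I (F = sqrt(-9) = 3*I ≈ 3.0*I)
(127 + T(F, -4))*(-221) = (127 - 4)*(-221) = 123*(-221) = -27183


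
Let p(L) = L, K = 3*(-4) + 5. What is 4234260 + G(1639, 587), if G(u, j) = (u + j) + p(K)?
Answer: 4236479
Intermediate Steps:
K = -7 (K = -12 + 5 = -7)
G(u, j) = -7 + j + u (G(u, j) = (u + j) - 7 = (j + u) - 7 = -7 + j + u)
4234260 + G(1639, 587) = 4234260 + (-7 + 587 + 1639) = 4234260 + 2219 = 4236479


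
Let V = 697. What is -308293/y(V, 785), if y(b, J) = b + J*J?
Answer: -308293/616922 ≈ -0.49973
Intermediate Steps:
y(b, J) = b + J²
-308293/y(V, 785) = -308293/(697 + 785²) = -308293/(697 + 616225) = -308293/616922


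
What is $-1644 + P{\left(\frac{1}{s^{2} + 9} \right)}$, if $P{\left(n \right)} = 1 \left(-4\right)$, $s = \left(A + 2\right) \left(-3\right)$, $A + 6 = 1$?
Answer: $-1648$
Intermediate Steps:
$A = -5$ ($A = -6 + 1 = -5$)
$s = 9$ ($s = \left(-5 + 2\right) \left(-3\right) = \left(-3\right) \left(-3\right) = 9$)
$P{\left(n \right)} = -4$
$-1644 + P{\left(\frac{1}{s^{2} + 9} \right)} = -1644 - 4 = -1648$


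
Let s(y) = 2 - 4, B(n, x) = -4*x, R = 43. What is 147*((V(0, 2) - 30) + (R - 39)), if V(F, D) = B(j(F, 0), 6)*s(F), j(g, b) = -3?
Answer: 3234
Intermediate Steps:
s(y) = -2
V(F, D) = 48 (V(F, D) = -4*6*(-2) = -24*(-2) = 48)
147*((V(0, 2) - 30) + (R - 39)) = 147*((48 - 30) + (43 - 39)) = 147*(18 + 4) = 147*22 = 3234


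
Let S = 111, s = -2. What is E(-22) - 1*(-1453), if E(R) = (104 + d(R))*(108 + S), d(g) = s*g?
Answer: 33865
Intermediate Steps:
d(g) = -2*g
E(R) = 22776 - 438*R (E(R) = (104 - 2*R)*(108 + 111) = (104 - 2*R)*219 = 22776 - 438*R)
E(-22) - 1*(-1453) = (22776 - 438*(-22)) - 1*(-1453) = (22776 + 9636) + 1453 = 32412 + 1453 = 33865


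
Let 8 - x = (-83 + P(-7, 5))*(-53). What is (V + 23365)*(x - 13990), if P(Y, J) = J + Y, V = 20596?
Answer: -812707007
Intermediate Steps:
x = -4497 (x = 8 - (-83 + (5 - 7))*(-53) = 8 - (-83 - 2)*(-53) = 8 - (-85)*(-53) = 8 - 1*4505 = 8 - 4505 = -4497)
(V + 23365)*(x - 13990) = (20596 + 23365)*(-4497 - 13990) = 43961*(-18487) = -812707007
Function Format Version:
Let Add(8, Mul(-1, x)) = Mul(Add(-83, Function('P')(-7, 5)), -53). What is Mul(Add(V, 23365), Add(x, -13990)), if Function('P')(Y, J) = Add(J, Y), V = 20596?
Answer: -812707007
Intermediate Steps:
x = -4497 (x = Add(8, Mul(-1, Mul(Add(-83, Add(5, -7)), -53))) = Add(8, Mul(-1, Mul(Add(-83, -2), -53))) = Add(8, Mul(-1, Mul(-85, -53))) = Add(8, Mul(-1, 4505)) = Add(8, -4505) = -4497)
Mul(Add(V, 23365), Add(x, -13990)) = Mul(Add(20596, 23365), Add(-4497, -13990)) = Mul(43961, -18487) = -812707007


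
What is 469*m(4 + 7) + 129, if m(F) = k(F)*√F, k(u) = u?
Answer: 129 + 5159*√11 ≈ 17239.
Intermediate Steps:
m(F) = F^(3/2) (m(F) = F*√F = F^(3/2))
469*m(4 + 7) + 129 = 469*(4 + 7)^(3/2) + 129 = 469*11^(3/2) + 129 = 469*(11*√11) + 129 = 5159*√11 + 129 = 129 + 5159*√11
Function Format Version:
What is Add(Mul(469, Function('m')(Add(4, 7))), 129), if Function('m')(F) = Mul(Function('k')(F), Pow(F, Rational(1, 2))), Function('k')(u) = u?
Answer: Add(129, Mul(5159, Pow(11, Rational(1, 2)))) ≈ 17239.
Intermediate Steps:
Function('m')(F) = Pow(F, Rational(3, 2)) (Function('m')(F) = Mul(F, Pow(F, Rational(1, 2))) = Pow(F, Rational(3, 2)))
Add(Mul(469, Function('m')(Add(4, 7))), 129) = Add(Mul(469, Pow(Add(4, 7), Rational(3, 2))), 129) = Add(Mul(469, Pow(11, Rational(3, 2))), 129) = Add(Mul(469, Mul(11, Pow(11, Rational(1, 2)))), 129) = Add(Mul(5159, Pow(11, Rational(1, 2))), 129) = Add(129, Mul(5159, Pow(11, Rational(1, 2))))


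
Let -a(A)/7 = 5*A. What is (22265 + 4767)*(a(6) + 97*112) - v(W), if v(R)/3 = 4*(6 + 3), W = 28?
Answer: 287998820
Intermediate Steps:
a(A) = -35*A
v(R) = 108 (v(R) = 3*(4*(6 + 3)) = 3*(4*9) = 3*36 = 108)
(22265 + 4767)*(a(6) + 97*112) - v(W) = (22265 + 4767)*(-35*6 + 97*112) - 1*108 = 27032*(-210 + 10864) - 108 = 27032*10654 - 108 = 287998928 - 108 = 287998820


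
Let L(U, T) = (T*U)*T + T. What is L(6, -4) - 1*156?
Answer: -64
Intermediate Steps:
L(U, T) = T + U*T² (L(U, T) = U*T² + T = T + U*T²)
L(6, -4) - 1*156 = -4*(1 - 4*6) - 1*156 = -4*(1 - 24) - 156 = -4*(-23) - 156 = 92 - 156 = -64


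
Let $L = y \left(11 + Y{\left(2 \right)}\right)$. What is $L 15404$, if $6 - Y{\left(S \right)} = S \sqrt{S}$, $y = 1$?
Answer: $261868 - 30808 \sqrt{2} \approx 2.183 \cdot 10^{5}$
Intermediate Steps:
$Y{\left(S \right)} = 6 - S^{\frac{3}{2}}$ ($Y{\left(S \right)} = 6 - S \sqrt{S} = 6 - S^{\frac{3}{2}}$)
$L = 17 - 2 \sqrt{2}$ ($L = 1 \left(11 + \left(6 - 2^{\frac{3}{2}}\right)\right) = 1 \left(11 + \left(6 - 2 \sqrt{2}\right)\right) = 1 \left(17 - 2 \sqrt{2}\right) = 17 - 2 \sqrt{2} \approx 14.172$)
$L 15404 = \left(17 - 2 \sqrt{2}\right) 15404 = 261868 - 30808 \sqrt{2}$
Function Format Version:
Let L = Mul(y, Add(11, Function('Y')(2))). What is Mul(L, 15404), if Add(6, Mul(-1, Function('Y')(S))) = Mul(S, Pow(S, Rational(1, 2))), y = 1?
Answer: Add(261868, Mul(-30808, Pow(2, Rational(1, 2)))) ≈ 2.1830e+5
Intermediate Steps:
Function('Y')(S) = Add(6, Mul(-1, Pow(S, Rational(3, 2)))) (Function('Y')(S) = Add(6, Mul(-1, Mul(S, Pow(S, Rational(1, 2))))) = Add(6, Mul(-1, Pow(S, Rational(3, 2)))))
L = Add(17, Mul(-2, Pow(2, Rational(1, 2)))) (L = Mul(1, Add(11, Add(6, Mul(-1, Pow(2, Rational(3, 2)))))) = Mul(1, Add(11, Add(6, Mul(-1, Mul(2, Pow(2, Rational(1, 2))))))) = Mul(1, Add(11, Add(6, Mul(-2, Pow(2, Rational(1, 2)))))) = Mul(1, Add(17, Mul(-2, Pow(2, Rational(1, 2))))) = Add(17, Mul(-2, Pow(2, Rational(1, 2)))) ≈ 14.172)
Mul(L, 15404) = Mul(Add(17, Mul(-2, Pow(2, Rational(1, 2)))), 15404) = Add(261868, Mul(-30808, Pow(2, Rational(1, 2))))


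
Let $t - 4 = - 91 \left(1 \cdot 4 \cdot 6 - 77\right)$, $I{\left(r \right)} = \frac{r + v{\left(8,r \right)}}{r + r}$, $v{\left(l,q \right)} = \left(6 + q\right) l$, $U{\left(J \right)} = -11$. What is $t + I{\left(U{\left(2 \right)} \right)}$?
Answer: $\frac{106245}{22} \approx 4829.3$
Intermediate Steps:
$v{\left(l,q \right)} = l \left(6 + q\right)$
$I{\left(r \right)} = \frac{48 + 9 r}{2 r}$ ($I{\left(r \right)} = \frac{r + 8 \left(6 + r\right)}{r + r} = \frac{r + \left(48 + 8 r\right)}{2 r} = \left(48 + 9 r\right) \frac{1}{2 r} = \frac{48 + 9 r}{2 r}$)
$t = 4827$ ($t = 4 - 91 \left(1 \cdot 4 \cdot 6 - 77\right) = 4 - 91 \left(4 \cdot 6 - 77\right) = 4 - 91 \left(24 - 77\right) = 4 - -4823 = 4 + 4823 = 4827$)
$t + I{\left(U{\left(2 \right)} \right)} = 4827 + \left(\frac{9}{2} + \frac{24}{-11}\right) = 4827 + \left(\frac{9}{2} + 24 \left(- \frac{1}{11}\right)\right) = 4827 + \left(\frac{9}{2} - \frac{24}{11}\right) = 4827 + \frac{51}{22} = \frac{106245}{22}$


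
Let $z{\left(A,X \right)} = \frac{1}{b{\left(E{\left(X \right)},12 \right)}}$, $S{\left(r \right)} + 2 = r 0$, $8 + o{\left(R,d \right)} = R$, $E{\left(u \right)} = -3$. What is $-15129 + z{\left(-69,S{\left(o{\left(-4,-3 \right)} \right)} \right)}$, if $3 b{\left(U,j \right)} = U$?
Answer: $-15130$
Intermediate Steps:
$o{\left(R,d \right)} = -8 + R$
$S{\left(r \right)} = -2$ ($S{\left(r \right)} = -2 + r 0 = -2 + 0 = -2$)
$b{\left(U,j \right)} = \frac{U}{3}$
$z{\left(A,X \right)} = -1$ ($z{\left(A,X \right)} = \frac{1}{\frac{1}{3} \left(-3\right)} = \frac{1}{-1} = -1$)
$-15129 + z{\left(-69,S{\left(o{\left(-4,-3 \right)} \right)} \right)} = -15129 - 1 = -15130$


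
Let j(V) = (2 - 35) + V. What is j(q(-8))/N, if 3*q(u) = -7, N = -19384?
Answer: 53/29076 ≈ 0.0018228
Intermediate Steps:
q(u) = -7/3 (q(u) = (1/3)*(-7) = -7/3)
j(V) = -33 + V
j(q(-8))/N = (-33 - 7/3)/(-19384) = -106/3*(-1/19384) = 53/29076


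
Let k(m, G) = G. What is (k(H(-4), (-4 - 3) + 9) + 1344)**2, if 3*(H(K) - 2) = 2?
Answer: 1811716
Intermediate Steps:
H(K) = 8/3 (H(K) = 2 + (1/3)*2 = 2 + 2/3 = 8/3)
(k(H(-4), (-4 - 3) + 9) + 1344)**2 = (((-4 - 3) + 9) + 1344)**2 = ((-7 + 9) + 1344)**2 = (2 + 1344)**2 = 1346**2 = 1811716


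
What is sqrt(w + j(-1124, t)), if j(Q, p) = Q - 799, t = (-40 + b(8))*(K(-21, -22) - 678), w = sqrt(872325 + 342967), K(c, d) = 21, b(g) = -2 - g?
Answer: sqrt(-1923 + 2*sqrt(303823)) ≈ 28.646*I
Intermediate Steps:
w = 2*sqrt(303823) (w = sqrt(1215292) = 2*sqrt(303823) ≈ 1102.4)
t = 32850 (t = (-40 + (-2 - 1*8))*(21 - 678) = (-40 + (-2 - 8))*(-657) = (-40 - 10)*(-657) = -50*(-657) = 32850)
j(Q, p) = -799 + Q
sqrt(w + j(-1124, t)) = sqrt(2*sqrt(303823) + (-799 - 1124)) = sqrt(2*sqrt(303823) - 1923) = sqrt(-1923 + 2*sqrt(303823))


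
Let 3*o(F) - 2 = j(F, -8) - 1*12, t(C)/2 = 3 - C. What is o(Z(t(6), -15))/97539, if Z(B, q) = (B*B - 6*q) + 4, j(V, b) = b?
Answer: -2/32513 ≈ -6.1514e-5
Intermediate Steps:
t(C) = 6 - 2*C (t(C) = 2*(3 - C) = 6 - 2*C)
Z(B, q) = 4 + B**2 - 6*q (Z(B, q) = (B**2 - 6*q) + 4 = 4 + B**2 - 6*q)
o(F) = -6 (o(F) = 2/3 + (-8 - 1*12)/3 = 2/3 + (-8 - 12)/3 = 2/3 + (1/3)*(-20) = 2/3 - 20/3 = -6)
o(Z(t(6), -15))/97539 = -6/97539 = -6*1/97539 = -2/32513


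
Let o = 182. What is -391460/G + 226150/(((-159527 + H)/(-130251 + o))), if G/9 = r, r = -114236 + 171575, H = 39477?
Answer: 13199693060999/53871237 ≈ 2.4502e+5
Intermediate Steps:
r = 57339
G = 516051 (G = 9*57339 = 516051)
-391460/G + 226150/(((-159527 + H)/(-130251 + o))) = -391460/516051 + 226150/(((-159527 + 39477)/(-130251 + 182))) = -391460*1/516051 + 226150/((-120050/(-130069))) = -17020/22437 + 226150/((-120050*(-1/130069))) = -17020/22437 + 226150/(120050/130069) = -17020/22437 + 226150*(130069/120050) = -17020/22437 + 588302087/2401 = 13199693060999/53871237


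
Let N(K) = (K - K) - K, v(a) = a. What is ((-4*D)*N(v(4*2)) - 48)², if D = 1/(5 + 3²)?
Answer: 102400/49 ≈ 2089.8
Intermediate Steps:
D = 1/14 (D = 1/(5 + 9) = 1/14 ≈ 0.071429)
N(K) = -K (N(K) = 0 - K = -K)
((-4*D)*N(v(4*2)) - 48)² = ((-4*1/14)*(-4*2) - 48)² = (-(-2)*8/7 - 48)² = (-2/7*(-8) - 48)² = (16/7 - 48)² = (-320/7)² = 102400/49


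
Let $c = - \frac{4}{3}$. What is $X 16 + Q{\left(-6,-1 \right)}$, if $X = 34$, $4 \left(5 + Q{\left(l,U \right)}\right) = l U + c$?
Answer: $\frac{3241}{6} \approx 540.17$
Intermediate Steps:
$c = - \frac{4}{3}$ ($c = \left(-4\right) \frac{1}{3} = - \frac{4}{3} \approx -1.3333$)
$Q{\left(l,U \right)} = - \frac{16}{3} + \frac{U l}{4}$ ($Q{\left(l,U \right)} = -5 + \frac{l U - \frac{4}{3}}{4} = -5 + \frac{U l - \frac{4}{3}}{4} = -5 + \frac{- \frac{4}{3} + U l}{4} = -5 + \left(- \frac{1}{3} + \frac{U l}{4}\right) = - \frac{16}{3} + \frac{U l}{4}$)
$X 16 + Q{\left(-6,-1 \right)} = 34 \cdot 16 - \left(\frac{16}{3} + \frac{1}{4} \left(-6\right)\right) = 544 + \left(- \frac{16}{3} + \frac{3}{2}\right) = 544 - \frac{23}{6} = \frac{3241}{6}$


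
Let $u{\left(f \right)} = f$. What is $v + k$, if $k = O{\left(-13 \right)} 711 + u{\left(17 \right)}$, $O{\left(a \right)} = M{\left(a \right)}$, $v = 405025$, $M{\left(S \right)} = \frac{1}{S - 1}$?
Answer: $\frac{5669877}{14} \approx 4.0499 \cdot 10^{5}$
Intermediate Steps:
$M{\left(S \right)} = \frac{1}{-1 + S}$
$O{\left(a \right)} = \frac{1}{-1 + a}$
$k = - \frac{473}{14}$ ($k = \frac{1}{-1 - 13} \cdot 711 + 17 = \frac{1}{-14} \cdot 711 + 17 = \left(- \frac{1}{14}\right) 711 + 17 = - \frac{711}{14} + 17 = - \frac{473}{14} \approx -33.786$)
$v + k = 405025 - \frac{473}{14} = \frac{5669877}{14}$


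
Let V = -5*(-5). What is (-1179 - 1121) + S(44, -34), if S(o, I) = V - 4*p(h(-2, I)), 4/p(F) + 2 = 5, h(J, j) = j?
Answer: -6841/3 ≈ -2280.3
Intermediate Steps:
p(F) = 4/3 (p(F) = 4/(-2 + 5) = 4/3)
V = 25
S(o, I) = 59/3 (S(o, I) = 25 - 4*4/3 = 25 - 16/3 = 59/3)
(-1179 - 1121) + S(44, -34) = (-1179 - 1121) + 59/3 = -2300 + 59/3 = -6841/3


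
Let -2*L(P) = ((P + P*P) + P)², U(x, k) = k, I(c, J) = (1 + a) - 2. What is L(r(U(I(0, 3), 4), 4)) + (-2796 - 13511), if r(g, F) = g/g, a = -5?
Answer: -32623/2 ≈ -16312.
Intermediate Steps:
I(c, J) = -6 (I(c, J) = (1 - 5) - 2 = -4 - 2 = -6)
r(g, F) = 1
L(P) = -(P² + 2*P)²/2 (L(P) = -((P + P*P) + P)²/2 = -((P + P²) + P)²/2 = -(P² + 2*P)²/2)
L(r(U(I(0, 3), 4), 4)) + (-2796 - 13511) = -½*1²*(2 + 1)² + (-2796 - 13511) = -½*1*3² - 16307 = -½*1*9 - 16307 = -9/2 - 16307 = -32623/2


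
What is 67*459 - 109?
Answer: 30644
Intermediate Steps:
67*459 - 109 = 30753 - 109 = 30644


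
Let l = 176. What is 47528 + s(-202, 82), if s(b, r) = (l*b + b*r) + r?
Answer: -4506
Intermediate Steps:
s(b, r) = r + 176*b + b*r (s(b, r) = (176*b + b*r) + r = r + 176*b + b*r)
47528 + s(-202, 82) = 47528 + (82 + 176*(-202) - 202*82) = 47528 + (82 - 35552 - 16564) = 47528 - 52034 = -4506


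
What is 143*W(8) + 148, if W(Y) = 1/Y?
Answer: 1327/8 ≈ 165.88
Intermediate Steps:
143*W(8) + 148 = 143/8 + 148 = 1327/8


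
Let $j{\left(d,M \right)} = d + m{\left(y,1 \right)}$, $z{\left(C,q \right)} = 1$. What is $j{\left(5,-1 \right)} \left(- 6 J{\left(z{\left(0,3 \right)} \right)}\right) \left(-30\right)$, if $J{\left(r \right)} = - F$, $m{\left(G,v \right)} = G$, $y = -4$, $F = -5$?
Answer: $900$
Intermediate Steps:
$j{\left(d,M \right)} = -4 + d$ ($j{\left(d,M \right)} = d - 4 = -4 + d$)
$J{\left(r \right)} = 5$ ($J{\left(r \right)} = \left(-1\right) \left(-5\right) = 5$)
$j{\left(5,-1 \right)} \left(- 6 J{\left(z{\left(0,3 \right)} \right)}\right) \left(-30\right) = \left(-4 + 5\right) \left(\left(-6\right) 5\right) \left(-30\right) = 1 \left(-30\right) \left(-30\right) = \left(-30\right) \left(-30\right) = 900$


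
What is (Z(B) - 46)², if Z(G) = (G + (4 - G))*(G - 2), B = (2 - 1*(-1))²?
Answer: 324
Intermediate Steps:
B = 9 (B = (2 + 1)² = 3² = 9)
Z(G) = -8 + 4*G (Z(G) = 4*(-2 + G) = -8 + 4*G)
(Z(B) - 46)² = ((-8 + 4*9) - 46)² = ((-8 + 36) - 46)² = (28 - 46)² = (-18)² = 324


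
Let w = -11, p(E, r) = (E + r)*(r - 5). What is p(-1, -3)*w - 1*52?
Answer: -404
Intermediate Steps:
p(E, r) = (-5 + r)*(E + r) (p(E, r) = (E + r)*(-5 + r) = (-5 + r)*(E + r))
p(-1, -3)*w - 1*52 = ((-3)² - 5*(-1) - 5*(-3) - 1*(-3))*(-11) - 1*52 = (9 + 5 + 15 + 3)*(-11) - 52 = 32*(-11) - 52 = -352 - 52 = -404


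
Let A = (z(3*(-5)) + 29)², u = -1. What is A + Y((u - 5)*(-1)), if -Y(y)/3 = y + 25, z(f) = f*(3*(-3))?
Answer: 26803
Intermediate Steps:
z(f) = -9*f (z(f) = f*(-9) = -9*f)
Y(y) = -75 - 3*y (Y(y) = -3*(y + 25) = -3*(25 + y) = -75 - 3*y)
A = 26896 (A = (-27*(-5) + 29)² = (-9*(-15) + 29)² = (135 + 29)² = 164² = 26896)
A + Y((u - 5)*(-1)) = 26896 + (-75 - 3*(-1 - 5)*(-1)) = 26896 + (-75 - (-18)*(-1)) = 26896 + (-75 - 3*6) = 26896 + (-75 - 18) = 26896 - 93 = 26803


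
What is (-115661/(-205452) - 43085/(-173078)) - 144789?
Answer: -198021354467731/1367662356 ≈ -1.4479e+5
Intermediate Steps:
(-115661/(-205452) - 43085/(-173078)) - 144789 = (-115661*(-1/205452) - 43085*(-1/173078)) - 144789 = (8897/15804 + 43085/173078) - 144789 = 1110395153/1367662356 - 144789 = -198021354467731/1367662356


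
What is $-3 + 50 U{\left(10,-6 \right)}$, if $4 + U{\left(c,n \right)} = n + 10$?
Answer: $-3$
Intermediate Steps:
$U{\left(c,n \right)} = 6 + n$ ($U{\left(c,n \right)} = -4 + \left(n + 10\right) = -4 + \left(10 + n\right) = 6 + n$)
$-3 + 50 U{\left(10,-6 \right)} = -3 + 50 \left(6 - 6\right) = -3 + 50 \cdot 0 = -3 + 0 = -3$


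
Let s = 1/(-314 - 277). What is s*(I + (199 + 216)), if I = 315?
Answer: -730/591 ≈ -1.2352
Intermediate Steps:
s = -1/591 (s = 1/(-591) = -1/591 ≈ -0.0016920)
s*(I + (199 + 216)) = -(315 + (199 + 216))/591 = -(315 + 415)/591 = -1/591*730 = -730/591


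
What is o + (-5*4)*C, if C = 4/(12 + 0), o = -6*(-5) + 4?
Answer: 82/3 ≈ 27.333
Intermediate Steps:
o = 34 (o = 30 + 4 = 34)
C = ⅓ (C = 4/12 = (1/12)*4 = ⅓ ≈ 0.33333)
o + (-5*4)*C = 34 - 5*4*(⅓) = 34 - 20*⅓ = 34 - 20/3 = 82/3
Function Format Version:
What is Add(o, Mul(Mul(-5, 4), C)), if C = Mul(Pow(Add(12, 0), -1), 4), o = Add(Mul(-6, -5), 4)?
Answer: Rational(82, 3) ≈ 27.333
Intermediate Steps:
o = 34 (o = Add(30, 4) = 34)
C = Rational(1, 3) (C = Mul(Pow(12, -1), 4) = Mul(Rational(1, 12), 4) = Rational(1, 3) ≈ 0.33333)
Add(o, Mul(Mul(-5, 4), C)) = Add(34, Mul(Mul(-5, 4), Rational(1, 3))) = Add(34, Mul(-20, Rational(1, 3))) = Add(34, Rational(-20, 3)) = Rational(82, 3)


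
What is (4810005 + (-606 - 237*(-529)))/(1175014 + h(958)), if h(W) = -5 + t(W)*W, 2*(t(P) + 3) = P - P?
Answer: 4934772/1172135 ≈ 4.2101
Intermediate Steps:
t(P) = -3 (t(P) = -3 + (P - P)/2 = -3 + (½)*0 = -3 + 0 = -3)
h(W) = -5 - 3*W
(4810005 + (-606 - 237*(-529)))/(1175014 + h(958)) = (4810005 + (-606 - 237*(-529)))/(1175014 + (-5 - 3*958)) = (4810005 + (-606 + 125373))/(1175014 + (-5 - 2874)) = (4810005 + 124767)/(1175014 - 2879) = 4934772/1172135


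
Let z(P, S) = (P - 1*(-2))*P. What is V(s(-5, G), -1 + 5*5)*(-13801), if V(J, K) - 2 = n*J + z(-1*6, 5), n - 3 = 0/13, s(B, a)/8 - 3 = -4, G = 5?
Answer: -27602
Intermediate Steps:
s(B, a) = -8 (s(B, a) = 24 + 8*(-4) = 24 - 32 = -8)
n = 3 (n = 3 + 0/13 = 3 + 0*(1/13) = 3 + 0 = 3)
z(P, S) = P*(2 + P) (z(P, S) = (P + 2)*P = (2 + P)*P = P*(2 + P))
V(J, K) = 26 + 3*J (V(J, K) = 2 + (3*J + (-1*6)*(2 - 1*6)) = 2 + (3*J - 6*(2 - 6)) = 2 + (3*J - 6*(-4)) = 2 + (3*J + 24) = 2 + (24 + 3*J) = 26 + 3*J)
V(s(-5, G), -1 + 5*5)*(-13801) = (26 + 3*(-8))*(-13801) = (26 - 24)*(-13801) = 2*(-13801) = -27602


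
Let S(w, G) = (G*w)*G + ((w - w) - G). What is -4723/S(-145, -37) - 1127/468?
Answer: -170882/71669 ≈ -2.3843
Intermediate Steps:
S(w, G) = -G + w*G² (S(w, G) = w*G² + (0 - G) = w*G² - G = -G + w*G²)
-4723/S(-145, -37) - 1127/468 = -4723*(-1/(37*(-1 - 37*(-145)))) - 1127/468 = -4723*(-1/(37*(-1 + 5365))) - 1127*1/468 = -4723/((-37*5364)) - 1127/468 = -4723/(-198468) - 1127/468 = -4723*(-1/198468) - 1127/468 = 4723/198468 - 1127/468 = -170882/71669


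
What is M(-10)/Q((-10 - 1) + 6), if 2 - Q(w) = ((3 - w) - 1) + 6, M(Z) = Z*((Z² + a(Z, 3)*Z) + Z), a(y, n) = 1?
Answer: 800/11 ≈ 72.727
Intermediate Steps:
M(Z) = Z*(Z² + 2*Z) (M(Z) = Z*((Z² + 1*Z) + Z) = Z*((Z² + Z) + Z) = Z*((Z + Z²) + Z) = Z*(Z² + 2*Z))
Q(w) = -6 + w (Q(w) = 2 - (((3 - w) - 1) + 6) = 2 - ((2 - w) + 6) = 2 - (8 - w) = 2 + (-8 + w) = -6 + w)
M(-10)/Q((-10 - 1) + 6) = ((-10)²*(2 - 10))/(-6 + ((-10 - 1) + 6)) = (100*(-8))/(-6 + (-11 + 6)) = -800/(-6 - 5) = -800/(-11) = -800*(-1/11) = 800/11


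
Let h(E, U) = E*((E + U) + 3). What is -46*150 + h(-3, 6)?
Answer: -6918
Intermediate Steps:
h(E, U) = E*(3 + E + U)
-46*150 + h(-3, 6) = -46*150 - 3*(3 - 3 + 6) = -6900 - 3*6 = -6900 - 18 = -6918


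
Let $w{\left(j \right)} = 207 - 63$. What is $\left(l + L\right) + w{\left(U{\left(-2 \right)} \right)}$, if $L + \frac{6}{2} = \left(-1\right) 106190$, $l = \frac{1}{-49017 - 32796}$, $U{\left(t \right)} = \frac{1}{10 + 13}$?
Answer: $- \frac{8676186838}{81813} \approx -1.0605 \cdot 10^{5}$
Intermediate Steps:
$U{\left(t \right)} = \frac{1}{23}$
$w{\left(j \right)} = 144$ ($w{\left(j \right)} = 207 - 63 = 144$)
$l = - \frac{1}{81813}$ ($l = \frac{1}{-81813} = - \frac{1}{81813} \approx -1.2223 \cdot 10^{-5}$)
$L = -106193$ ($L = -3 - 106190 = -106193$)
$\left(l + L\right) + w{\left(U{\left(-2 \right)} \right)} = \left(- \frac{1}{81813} - 106193\right) + 144 = - \frac{8687967910}{81813} + 144 = - \frac{8676186838}{81813}$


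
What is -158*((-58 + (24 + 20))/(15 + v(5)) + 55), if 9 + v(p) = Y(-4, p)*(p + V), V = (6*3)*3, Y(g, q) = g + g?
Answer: -2025876/233 ≈ -8694.8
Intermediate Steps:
Y(g, q) = 2*g
V = 54 (V = 18*3 = 54)
v(p) = -441 - 8*p (v(p) = -9 + (2*(-4))*(p + 54) = -9 - 8*(54 + p) = -9 + (-432 - 8*p) = -441 - 8*p)
-158*((-58 + (24 + 20))/(15 + v(5)) + 55) = -158*((-58 + (24 + 20))/(15 + (-441 - 8*5)) + 55) = -158*((-58 + 44)/(15 + (-441 - 40)) + 55) = -158*(-14/(15 - 481) + 55) = -158*(-14/(-466) + 55) = -158*(-14*(-1/466) + 55) = -158*(7/233 + 55) = -158*12822/233 = -2025876/233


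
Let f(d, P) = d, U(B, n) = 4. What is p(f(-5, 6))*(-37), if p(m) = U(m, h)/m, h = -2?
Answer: 148/5 ≈ 29.600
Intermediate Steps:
p(m) = 4/m
p(f(-5, 6))*(-37) = (4/(-5))*(-37) = (4*(-⅕))*(-37) = -⅘*(-37) = 148/5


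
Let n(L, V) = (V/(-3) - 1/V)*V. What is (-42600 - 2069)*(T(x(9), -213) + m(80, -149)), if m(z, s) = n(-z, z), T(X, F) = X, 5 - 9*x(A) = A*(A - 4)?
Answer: 859833581/9 ≈ 9.5537e+7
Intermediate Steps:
x(A) = 5/9 - A*(-4 + A)/9 (x(A) = 5/9 - A*(A - 4)/9 = 5/9 - A*(-4 + A)/9)
n(L, V) = V*(-1/V - V/3) (n(L, V) = (V*(-⅓) - 1/V)*V = (-V/3 - 1/V)*V = (-1/V - V/3)*V = V*(-1/V - V/3))
m(z, s) = -1 - z²/3
(-42600 - 2069)*(T(x(9), -213) + m(80, -149)) = (-42600 - 2069)*((5/9 - ⅑*9² + (4/9)*9) + (-1 - ⅓*80²)) = -44669*((5/9 - ⅑*81 + 4) + (-1 - ⅓*6400)) = -44669*((5/9 - 9 + 4) + (-1 - 6400/3)) = -44669*(-40/9 - 6403/3) = -44669*(-19249/9) = 859833581/9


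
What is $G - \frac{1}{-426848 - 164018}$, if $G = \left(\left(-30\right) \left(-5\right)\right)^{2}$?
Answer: $\frac{13294485001}{590866} \approx 22500.0$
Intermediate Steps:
$G = 22500$ ($G = 150^{2} = 22500$)
$G - \frac{1}{-426848 - 164018} = 22500 - \frac{1}{-426848 - 164018} = 22500 - \frac{1}{-590866} = 22500 - - \frac{1}{590866} = 22500 + \frac{1}{590866} = \frac{13294485001}{590866}$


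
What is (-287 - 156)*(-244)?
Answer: 108092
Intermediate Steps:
(-287 - 156)*(-244) = -443*(-244) = 108092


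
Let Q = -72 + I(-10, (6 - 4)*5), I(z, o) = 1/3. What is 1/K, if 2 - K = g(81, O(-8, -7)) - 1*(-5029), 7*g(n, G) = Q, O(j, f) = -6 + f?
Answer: -21/105352 ≈ -0.00019933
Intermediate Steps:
I(z, o) = 1/3
Q = -215/3 (Q = -72 + 1/3 = -215/3 ≈ -71.667)
g(n, G) = -215/21 (g(n, G) = (1/7)*(-215/3) = -215/21)
K = -105352/21 (K = 2 - (-215/21 - 1*(-5029)) = 2 - (-215/21 + 5029) = 2 - 1*105394/21 = 2 - 105394/21 = -105352/21 ≈ -5016.8)
1/K = 1/(-105352/21) = -21/105352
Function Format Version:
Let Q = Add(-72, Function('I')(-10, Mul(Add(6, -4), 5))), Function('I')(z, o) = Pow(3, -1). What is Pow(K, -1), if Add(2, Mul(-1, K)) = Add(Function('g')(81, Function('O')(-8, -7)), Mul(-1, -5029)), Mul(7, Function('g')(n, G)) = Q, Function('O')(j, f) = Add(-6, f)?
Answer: Rational(-21, 105352) ≈ -0.00019933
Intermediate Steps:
Function('I')(z, o) = Rational(1, 3)
Q = Rational(-215, 3) (Q = Add(-72, Rational(1, 3)) = Rational(-215, 3) ≈ -71.667)
Function('g')(n, G) = Rational(-215, 21) (Function('g')(n, G) = Mul(Rational(1, 7), Rational(-215, 3)) = Rational(-215, 21))
K = Rational(-105352, 21) (K = Add(2, Mul(-1, Add(Rational(-215, 21), Mul(-1, -5029)))) = Add(2, Mul(-1, Add(Rational(-215, 21), 5029))) = Add(2, Mul(-1, Rational(105394, 21))) = Add(2, Rational(-105394, 21)) = Rational(-105352, 21) ≈ -5016.8)
Pow(K, -1) = Pow(Rational(-105352, 21), -1) = Rational(-21, 105352)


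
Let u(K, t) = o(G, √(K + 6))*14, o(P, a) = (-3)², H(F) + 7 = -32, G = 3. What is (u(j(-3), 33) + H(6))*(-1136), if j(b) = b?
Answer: -98832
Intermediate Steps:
H(F) = -39 (H(F) = -7 - 32 = -39)
o(P, a) = 9
u(K, t) = 126 (u(K, t) = 9*14 = 126)
(u(j(-3), 33) + H(6))*(-1136) = (126 - 39)*(-1136) = 87*(-1136) = -98832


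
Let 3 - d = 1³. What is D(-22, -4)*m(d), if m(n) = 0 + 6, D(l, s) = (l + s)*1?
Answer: -156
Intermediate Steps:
D(l, s) = l + s
d = 2 (d = 3 - 1*1³ = 3 - 1*1 = 3 - 1 = 2)
m(n) = 6
D(-22, -4)*m(d) = (-22 - 4)*6 = -26*6 = -156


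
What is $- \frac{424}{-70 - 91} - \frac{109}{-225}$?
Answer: $\frac{112949}{36225} \approx 3.118$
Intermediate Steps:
$- \frac{424}{-70 - 91} - \frac{109}{-225} = - \frac{424}{-70 - 91} - - \frac{109}{225} = - \frac{424}{-161} + \frac{109}{225} = \left(-424\right) \left(- \frac{1}{161}\right) + \frac{109}{225} = \frac{424}{161} + \frac{109}{225} = \frac{112949}{36225}$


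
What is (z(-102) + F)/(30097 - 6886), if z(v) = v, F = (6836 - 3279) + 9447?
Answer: 12902/23211 ≈ 0.55586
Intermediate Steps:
F = 13004 (F = 3557 + 9447 = 13004)
(z(-102) + F)/(30097 - 6886) = (-102 + 13004)/(30097 - 6886) = 12902/23211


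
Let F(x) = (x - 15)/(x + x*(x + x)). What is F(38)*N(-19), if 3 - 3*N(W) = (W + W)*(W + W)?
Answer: -3013/798 ≈ -3.7757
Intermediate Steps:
N(W) = 1 - 4*W²/3 (N(W) = 1 - (W + W)*(W + W)/3 = 1 - 2*W*2*W/3 = 1 - 4*W²/3)
F(x) = (-15 + x)/(x + 2*x²) (F(x) = (-15 + x)/(x + x*(2*x)) = (-15 + x)/(x + 2*x²))
F(38)*N(-19) = ((-15 + 38)/(38*(1 + 2*38)))*(1 - 4/3*(-19)²) = ((1/38)*23/(1 + 76))*(1 - 4/3*361) = ((1/38)*23/77)*(1 - 1444/3) = ((1/38)*(1/77)*23)*(-1441/3) = (23/2926)*(-1441/3) = -3013/798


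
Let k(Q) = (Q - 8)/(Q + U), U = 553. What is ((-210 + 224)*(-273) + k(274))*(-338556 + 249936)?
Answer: 280085991360/827 ≈ 3.3868e+8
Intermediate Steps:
k(Q) = (-8 + Q)/(553 + Q) (k(Q) = (Q - 8)/(Q + 553) = (-8 + Q)/(553 + Q))
((-210 + 224)*(-273) + k(274))*(-338556 + 249936) = ((-210 + 224)*(-273) + (-8 + 274)/(553 + 274))*(-338556 + 249936) = (14*(-273) + 266/827)*(-88620) = (-3822 + (1/827)*266)*(-88620) = (-3822 + 266/827)*(-88620) = -3160528/827*(-88620) = 280085991360/827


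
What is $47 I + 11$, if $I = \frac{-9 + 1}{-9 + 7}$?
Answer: $199$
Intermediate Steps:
$I = 4$ ($I = - \frac{8}{-2} = \left(-8\right) \left(- \frac{1}{2}\right) = 4$)
$47 I + 11 = 47 \cdot 4 + 11 = 188 + 11 = 199$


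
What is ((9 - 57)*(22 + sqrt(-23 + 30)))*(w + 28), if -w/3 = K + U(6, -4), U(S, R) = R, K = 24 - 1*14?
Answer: -10560 - 480*sqrt(7) ≈ -11830.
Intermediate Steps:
K = 10 (K = 24 - 14 = 10)
w = -18 (w = -3*(10 - 4) = -3*6 = -18)
((9 - 57)*(22 + sqrt(-23 + 30)))*(w + 28) = ((9 - 57)*(22 + sqrt(-23 + 30)))*(-18 + 28) = -48*(22 + sqrt(7))*10 = (-1056 - 48*sqrt(7))*10 = -10560 - 480*sqrt(7)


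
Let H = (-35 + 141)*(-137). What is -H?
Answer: 14522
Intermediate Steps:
H = -14522 (H = 106*(-137) = -14522)
-H = -1*(-14522) = 14522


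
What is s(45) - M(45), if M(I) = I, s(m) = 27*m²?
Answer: 54630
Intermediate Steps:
s(45) - M(45) = 27*45² - 1*45 = 27*2025 - 45 = 54675 - 45 = 54630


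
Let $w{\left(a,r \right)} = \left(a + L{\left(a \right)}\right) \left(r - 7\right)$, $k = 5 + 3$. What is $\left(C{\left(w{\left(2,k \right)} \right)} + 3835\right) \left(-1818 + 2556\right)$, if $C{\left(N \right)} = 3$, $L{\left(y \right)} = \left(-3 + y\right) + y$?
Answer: $2832444$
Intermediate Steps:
$L{\left(y \right)} = -3 + 2 y$
$k = 8$
$w{\left(a,r \right)} = \left(-7 + r\right) \left(-3 + 3 a\right)$ ($w{\left(a,r \right)} = \left(a + \left(-3 + 2 a\right)\right) \left(r - 7\right) = \left(-3 + 3 a\right) \left(-7 + r\right) = \left(-7 + r\right) \left(-3 + 3 a\right)$)
$\left(C{\left(w{\left(2,k \right)} \right)} + 3835\right) \left(-1818 + 2556\right) = \left(3 + 3835\right) \left(-1818 + 2556\right) = 3838 \cdot 738 = 2832444$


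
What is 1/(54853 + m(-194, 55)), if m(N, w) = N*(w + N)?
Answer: 1/81819 ≈ 1.2222e-5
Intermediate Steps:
m(N, w) = N*(N + w)
1/(54853 + m(-194, 55)) = 1/(54853 - 194*(-194 + 55)) = 1/(54853 - 194*(-139)) = 1/(54853 + 26966) = 1/81819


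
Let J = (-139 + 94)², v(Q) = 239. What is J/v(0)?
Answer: 2025/239 ≈ 8.4728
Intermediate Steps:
J = 2025 (J = (-45)² = 2025)
J/v(0) = 2025/239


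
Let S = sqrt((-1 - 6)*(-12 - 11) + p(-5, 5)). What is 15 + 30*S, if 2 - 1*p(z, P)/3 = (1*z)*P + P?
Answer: 15 + 30*sqrt(227) ≈ 467.00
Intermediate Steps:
p(z, P) = 6 - 3*P - 3*P*z (p(z, P) = 6 - 3*((1*z)*P + P) = 6 - 3*(z*P + P) = 6 - 3*(P*z + P) = 6 - 3*(P + P*z) = 6 + (-3*P - 3*P*z) = 6 - 3*P - 3*P*z)
S = sqrt(227) (S = sqrt((-1 - 6)*(-12 - 11) + (6 - 3*5 - 3*5*(-5))) = sqrt(-7*(-23) + (6 - 15 + 75)) = sqrt(161 + 66) = sqrt(227) ≈ 15.067)
15 + 30*S = 15 + 30*sqrt(227)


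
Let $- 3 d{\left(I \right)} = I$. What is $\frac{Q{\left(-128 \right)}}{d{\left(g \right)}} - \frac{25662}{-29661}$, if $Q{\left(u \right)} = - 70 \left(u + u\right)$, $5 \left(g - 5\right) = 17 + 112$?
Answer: $- \frac{189736306}{108757} \approx -1744.6$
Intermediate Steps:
$g = \frac{154}{5}$ ($g = 5 + \frac{17 + 112}{5} = 5 + \frac{1}{5} \cdot 129 = 5 + \frac{129}{5} = \frac{154}{5} \approx 30.8$)
$Q{\left(u \right)} = - 140 u$ ($Q{\left(u \right)} = - 70 \cdot 2 u = - 140 u$)
$d{\left(I \right)} = - \frac{I}{3}$
$\frac{Q{\left(-128 \right)}}{d{\left(g \right)}} - \frac{25662}{-29661} = \frac{\left(-140\right) \left(-128\right)}{\left(- \frac{1}{3}\right) \frac{154}{5}} - \frac{25662}{-29661} = \frac{17920}{- \frac{154}{15}} - - \frac{8554}{9887} = 17920 \left(- \frac{15}{154}\right) + \frac{8554}{9887} = - \frac{19200}{11} + \frac{8554}{9887} = - \frac{189736306}{108757}$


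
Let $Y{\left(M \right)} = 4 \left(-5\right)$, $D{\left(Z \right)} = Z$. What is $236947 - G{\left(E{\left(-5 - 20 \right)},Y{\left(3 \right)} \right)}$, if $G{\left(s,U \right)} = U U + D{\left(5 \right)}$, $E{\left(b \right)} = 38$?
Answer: $236542$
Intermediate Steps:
$Y{\left(M \right)} = -20$
$G{\left(s,U \right)} = 5 + U^{2}$ ($G{\left(s,U \right)} = U U + 5 = U^{2} + 5 = 5 + U^{2}$)
$236947 - G{\left(E{\left(-5 - 20 \right)},Y{\left(3 \right)} \right)} = 236947 - \left(5 + \left(-20\right)^{2}\right) = 236947 - \left(5 + 400\right) = 236947 - 405 = 236542$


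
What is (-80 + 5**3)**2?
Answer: 2025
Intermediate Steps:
(-80 + 5**3)**2 = (-80 + 125)**2 = 45**2 = 2025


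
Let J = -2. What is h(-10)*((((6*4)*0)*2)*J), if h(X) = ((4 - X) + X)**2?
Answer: 0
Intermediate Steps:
h(X) = 16 (h(X) = 4**2 = 16)
h(-10)*((((6*4)*0)*2)*J) = 16*((((6*4)*0)*2)*(-2)) = 16*(((24*0)*2)*(-2)) = 16*((0*2)*(-2)) = 16*(0*(-2)) = 16*0 = 0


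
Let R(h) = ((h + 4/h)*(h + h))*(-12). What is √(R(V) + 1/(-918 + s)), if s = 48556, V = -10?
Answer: I*√5664370046186/47638 ≈ 49.96*I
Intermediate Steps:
R(h) = -24*h*(h + 4/h) (R(h) = ((h + 4/h)*(2*h))*(-12) = (2*h*(h + 4/h))*(-12) = -24*h*(h + 4/h))
√(R(V) + 1/(-918 + s)) = √((-96 - 24*(-10)²) + 1/(-918 + 48556)) = √((-96 - 24*100) + 1/47638) = √((-96 - 2400) + 1/47638) = √(-2496 + 1/47638) = √(-118904447/47638) = I*√5664370046186/47638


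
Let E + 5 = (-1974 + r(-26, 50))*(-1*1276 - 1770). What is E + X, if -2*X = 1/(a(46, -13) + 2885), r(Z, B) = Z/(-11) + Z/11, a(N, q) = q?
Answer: 34537517455/5744 ≈ 6.0128e+6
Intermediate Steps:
r(Z, B) = 0 (r(Z, B) = Z*(-1/11) + Z*(1/11) = -Z/11 + Z/11 = 0)
X = -1/5744 (X = -1/(2*(-13 + 2885)) = -½/2872 = -½*1/2872 = -1/5744 ≈ -0.00017409)
E = 6012799 (E = -5 + (-1974 + 0)*(-1*1276 - 1770) = -5 - 1974*(-1276 - 1770) = -5 - 1974*(-3046) = -5 + 6012804 = 6012799)
E + X = 6012799 - 1/5744 = 34537517455/5744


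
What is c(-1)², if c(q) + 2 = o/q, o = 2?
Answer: 16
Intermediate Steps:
c(q) = -2 + 2/q
c(-1)² = (-2 + 2/(-1))² = (-2 + 2*(-1))² = (-2 - 2)² = (-4)² = 16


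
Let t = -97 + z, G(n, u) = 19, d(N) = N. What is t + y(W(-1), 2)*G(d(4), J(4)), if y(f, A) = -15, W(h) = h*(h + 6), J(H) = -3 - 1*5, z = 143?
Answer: -239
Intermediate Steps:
J(H) = -8 (J(H) = -3 - 5 = -8)
W(h) = h*(6 + h)
t = 46 (t = -97 + 143 = 46)
t + y(W(-1), 2)*G(d(4), J(4)) = 46 - 15*19 = 46 - 285 = -239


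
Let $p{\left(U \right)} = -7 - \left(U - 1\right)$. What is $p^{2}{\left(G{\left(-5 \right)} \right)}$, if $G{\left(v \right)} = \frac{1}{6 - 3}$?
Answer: $\frac{361}{9} \approx 40.111$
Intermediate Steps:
$G{\left(v \right)} = \frac{1}{3}$
$p{\left(U \right)} = -6 - U$ ($p{\left(U \right)} = -7 - \left(-1 + U\right) = -6 - U$)
$p^{2}{\left(G{\left(-5 \right)} \right)} = \left(-6 - \frac{1}{3}\right)^{2} = \left(- \frac{19}{3}\right)^{2} = \frac{361}{9}$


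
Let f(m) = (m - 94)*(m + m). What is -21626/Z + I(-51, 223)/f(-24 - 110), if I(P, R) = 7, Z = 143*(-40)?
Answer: 15016763/3971760 ≈ 3.7809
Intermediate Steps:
Z = -5720
f(m) = 2*m*(-94 + m) (f(m) = (-94 + m)*(2*m) = 2*m*(-94 + m))
-21626/Z + I(-51, 223)/f(-24 - 110) = -21626/(-5720) + 7/((2*(-24 - 110)*(-94 + (-24 - 110)))) = -21626*(-1/5720) + 7/((2*(-134)*(-94 - 134))) = 983/260 + 7/((2*(-134)*(-228))) = 983/260 + 7/61104 = 15016763/3971760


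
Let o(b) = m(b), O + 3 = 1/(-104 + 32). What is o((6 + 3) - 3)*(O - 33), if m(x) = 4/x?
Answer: -2593/108 ≈ -24.009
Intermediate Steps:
O = -217/72 (O = -3 + 1/(-104 + 32) = -3 + 1/(-72) = -3 - 1/72 = -217/72 ≈ -3.0139)
o(b) = 4/b
o((6 + 3) - 3)*(O - 33) = (4/((6 + 3) - 3))*(-217/72 - 33) = (4/(9 - 3))*(-2593/72) = (4/6)*(-2593/72) = (4*(⅙))*(-2593/72) = (⅔)*(-2593/72) = -2593/108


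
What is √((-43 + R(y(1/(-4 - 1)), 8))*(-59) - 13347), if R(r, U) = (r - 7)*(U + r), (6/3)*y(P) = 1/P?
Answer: I*√30909/2 ≈ 87.905*I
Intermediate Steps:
y(P) = 1/(2*P)
R(r, U) = (-7 + r)*(U + r)
√((-43 + R(y(1/(-4 - 1)), 8))*(-59) - 13347) = √((-43 + ((1/(2*(1/(-4 - 1))))² - 7*8 - 7/(2*(1/(-4 - 1))) + 8*(1/(2*(1/(-4 - 1))))))*(-59) - 13347) = √((-43 + ((1/(2*(1/(-5))))² - 56 - 7/(2*(1/(-5))) + 8*(1/(2*(1/(-5))))))*(-59) - 13347) = √((-43 + ((1/(2*(-⅕)))² - 56 - 7/(2*(-⅕)) + 8*(1/(2*(-⅕)))))*(-59) - 13347) = √((-43 + (((½)*(-5))² - 56 - 7*(-5)/2 + 8*((½)*(-5))))*(-59) - 13347) = √((-43 + ((-5/2)² - 56 - 7*(-5/2) + 8*(-5/2)))*(-59) - 13347) = √((-43 + (25/4 - 56 + 35/2 - 20))*(-59) - 13347) = √((-43 - 209/4)*(-59) - 13347) = √(-381/4*(-59) - 13347) = √(22479/4 - 13347) = √(-30909/4) = I*√30909/2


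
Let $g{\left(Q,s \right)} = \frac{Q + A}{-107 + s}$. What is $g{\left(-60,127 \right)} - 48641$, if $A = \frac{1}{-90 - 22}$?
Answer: $- \frac{108962561}{2240} \approx -48644.0$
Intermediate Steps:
$A = - \frac{1}{112}$ ($A = \frac{1}{-112} = - \frac{1}{112} \approx -0.0089286$)
$g{\left(Q,s \right)} = \frac{- \frac{1}{112} + Q}{-107 + s}$ ($g{\left(Q,s \right)} = \frac{Q - \frac{1}{112}}{-107 + s} = \frac{- \frac{1}{112} + Q}{-107 + s}$)
$g{\left(-60,127 \right)} - 48641 = \frac{- \frac{1}{112} - 60}{-107 + 127} - 48641 = \frac{1}{20} \left(- \frac{6721}{112}\right) - 48641 = - \frac{6721}{2240} - 48641 = - \frac{108962561}{2240}$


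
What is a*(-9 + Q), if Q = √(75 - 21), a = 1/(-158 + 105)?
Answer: 9/53 - 3*√6/53 ≈ 0.031161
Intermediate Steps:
a = -1/53 (a = 1/(-53) = -1/53 ≈ -0.018868)
Q = 3*√6 (Q = √54 = 3*√6 ≈ 7.3485)
a*(-9 + Q) = -(-9 + 3*√6)/53 = 9/53 - 3*√6/53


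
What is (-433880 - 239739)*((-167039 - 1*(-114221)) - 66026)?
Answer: 80055576436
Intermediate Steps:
(-433880 - 239739)*((-167039 - 1*(-114221)) - 66026) = -673619*((-167039 + 114221) - 66026) = -673619*(-52818 - 66026) = -673619*(-118844) = 80055576436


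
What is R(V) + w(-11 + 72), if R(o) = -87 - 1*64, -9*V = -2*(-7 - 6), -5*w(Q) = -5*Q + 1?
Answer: -451/5 ≈ -90.200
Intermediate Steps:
w(Q) = -⅕ + Q (w(Q) = -(-5*Q + 1)/5 = -(1 - 5*Q)/5 = -⅕ + Q)
V = -26/9 (V = -(-2)*(-7 - 6)/9 = -(-2)*(-13)/9 = -⅑*26 = -26/9 ≈ -2.8889)
R(o) = -151 (R(o) = -87 - 64 = -151)
R(V) + w(-11 + 72) = -151 + (-⅕ + (-11 + 72)) = -151 + (-⅕ + 61) = -151 + 304/5 = -451/5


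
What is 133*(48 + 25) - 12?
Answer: 9697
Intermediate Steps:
133*(48 + 25) - 12 = 133*73 - 12 = 9709 - 12 = 9697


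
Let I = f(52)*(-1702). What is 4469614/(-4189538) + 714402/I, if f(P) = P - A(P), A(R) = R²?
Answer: -110137822205/121220092492 ≈ -0.90858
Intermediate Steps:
f(P) = P - P²
I = 4513704 (I = (52*(1 - 1*52))*(-1702) = (52*(1 - 52))*(-1702) = (52*(-51))*(-1702) = -2652*(-1702) = 4513704)
4469614/(-4189538) + 714402/I = 4469614/(-4189538) + 714402/4513704 = 4469614*(-1/4189538) + 714402*(1/4513704) = -2234807/2094769 + 9159/57868 = -110137822205/121220092492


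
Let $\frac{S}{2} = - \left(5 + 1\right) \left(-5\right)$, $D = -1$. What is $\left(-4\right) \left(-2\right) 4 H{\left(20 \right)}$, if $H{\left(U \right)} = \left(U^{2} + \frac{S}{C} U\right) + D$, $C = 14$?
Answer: $\frac{108576}{7} \approx 15511.0$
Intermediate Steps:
$S = 60$ ($S = 2 \left(- \left(5 + 1\right) \left(-5\right)\right) = 2 \left(- 6 \left(-5\right)\right) = 2 \left(\left(-1\right) \left(-30\right)\right) = 2 \cdot 30 = 60$)
$H{\left(U \right)} = -1 + U^{2} + \frac{30 U}{7}$ ($H{\left(U \right)} = \left(U^{2} + \frac{60}{14} U\right) - 1 = \left(U^{2} + 60 \cdot \frac{1}{14} U\right) - 1 = \left(U^{2} + \frac{30 U}{7}\right) - 1 = -1 + U^{2} + \frac{30 U}{7}$)
$\left(-4\right) \left(-2\right) 4 H{\left(20 \right)} = \left(-4\right) \left(-2\right) 4 \left(-1 + 20^{2} + \frac{30}{7} \cdot 20\right) = 8 \cdot 4 \left(-1 + 400 + \frac{600}{7}\right) = 32 \cdot \frac{3393}{7} = \frac{108576}{7}$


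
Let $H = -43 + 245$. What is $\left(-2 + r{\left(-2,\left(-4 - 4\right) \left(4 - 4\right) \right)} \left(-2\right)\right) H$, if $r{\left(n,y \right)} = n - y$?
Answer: $404$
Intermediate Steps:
$H = 202$
$\left(-2 + r{\left(-2,\left(-4 - 4\right) \left(4 - 4\right) \right)} \left(-2\right)\right) H = \left(-2 + \left(-2 - \left(-4 - 4\right) \left(4 - 4\right)\right) \left(-2\right)\right) 202 = \left(-2 + \left(-2 - \left(-8\right) 0\right) \left(-2\right)\right) 202 = \left(-2 + \left(-2 - 0\right) \left(-2\right)\right) 202 = \left(-2 + \left(-2 + 0\right) \left(-2\right)\right) 202 = \left(-2 - -4\right) 202 = \left(-2 + 4\right) 202 = 2 \cdot 202 = 404$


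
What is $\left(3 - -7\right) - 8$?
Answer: $2$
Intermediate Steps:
$\left(3 - -7\right) - 8 = \left(3 + 7\right) - 8 = 10 - 8 = 2$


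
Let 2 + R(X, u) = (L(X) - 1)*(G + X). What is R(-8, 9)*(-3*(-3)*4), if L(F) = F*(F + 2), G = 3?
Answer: -8532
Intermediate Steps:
L(F) = F*(2 + F)
R(X, u) = -2 + (-1 + X*(2 + X))*(3 + X) (R(X, u) = -2 + (X*(2 + X) - 1)*(3 + X) = -2 + (-1 + X*(2 + X))*(3 + X))
R(-8, 9)*(-3*(-3)*4) = (-5 + (-8)**3 + 5*(-8) + 5*(-8)**2)*(-3*(-3)*4) = (-5 - 512 - 40 + 5*64)*(9*4) = (-5 - 512 - 40 + 320)*36 = -237*36 = -8532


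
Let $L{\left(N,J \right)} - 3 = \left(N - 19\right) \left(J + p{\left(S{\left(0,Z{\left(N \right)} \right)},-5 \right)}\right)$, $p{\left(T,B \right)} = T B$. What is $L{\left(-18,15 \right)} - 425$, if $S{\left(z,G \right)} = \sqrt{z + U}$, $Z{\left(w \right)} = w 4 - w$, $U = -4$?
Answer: $-977 + 370 i \approx -977.0 + 370.0 i$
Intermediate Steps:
$Z{\left(w \right)} = 3 w$ ($Z{\left(w \right)} = 4 w - w = 3 w$)
$S{\left(z,G \right)} = \sqrt{-4 + z}$ ($S{\left(z,G \right)} = \sqrt{z - 4} = \sqrt{-4 + z}$)
$p{\left(T,B \right)} = B T$
$L{\left(N,J \right)} = 3 + \left(-19 + N\right) \left(J - 10 i\right)$ ($L{\left(N,J \right)} = 3 + \left(N - 19\right) \left(J - 5 \sqrt{-4 + 0}\right) = 3 + \left(-19 + N\right) \left(J - 5 \sqrt{-4}\right) = 3 + \left(-19 + N\right) \left(J - 5 \cdot 2 i\right) = 3 + \left(-19 + N\right) \left(J - 10 i\right)$)
$L{\left(-18,15 \right)} - 425 = \left(3 - 285 + 190 i + 15 \left(-18\right) - 10 i \left(-18\right)\right) - 425 = \left(3 - 285 + 190 i - 270 + 180 i\right) - 425 = \left(-552 + 370 i\right) - 425 = -977 + 370 i$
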